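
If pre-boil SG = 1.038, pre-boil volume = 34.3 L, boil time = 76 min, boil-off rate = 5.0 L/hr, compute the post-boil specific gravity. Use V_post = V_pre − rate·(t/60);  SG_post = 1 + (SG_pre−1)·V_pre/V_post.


V_post = 34.3 − 5.0·(76/60) = 27.9667
SG_post = 1 + (1.038 − 1)·34.3/27.9667

1.0466


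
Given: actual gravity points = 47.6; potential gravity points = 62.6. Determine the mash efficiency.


efficiency = actual / potential × 100
efficiency = 47.6 / 62.6 × 100

76.0383 %


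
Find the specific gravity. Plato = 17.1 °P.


SG = 259/(259 − P)
SG = 259/(259 − 17.1)

1.0707


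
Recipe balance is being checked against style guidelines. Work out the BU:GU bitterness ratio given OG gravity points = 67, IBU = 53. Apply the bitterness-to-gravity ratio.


BU:GU = IBU / OG_points
BU:GU = 53 / 67

0.7910


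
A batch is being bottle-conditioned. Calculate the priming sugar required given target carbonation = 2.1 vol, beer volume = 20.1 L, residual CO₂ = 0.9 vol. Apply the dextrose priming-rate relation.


sugar = (target − residual)·4.0·V
sugar = (2.1 − 0.9)·4.0·20.1

96.4800 g


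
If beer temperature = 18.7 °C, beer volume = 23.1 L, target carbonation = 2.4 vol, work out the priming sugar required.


residual = 14.695·(0.01821 + 0.09011·e^(−0.04·T));  sugar = (target − residual)·4.0·V
residual = 14.695·(0.01821 + 0.09011·e^(−0.04·18.7)) = 0.8943
sugar = (2.4 − 0.8943)·4.0·23.1

139.1230 g


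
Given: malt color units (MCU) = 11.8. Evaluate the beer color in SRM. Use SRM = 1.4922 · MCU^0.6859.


SRM = 1.4922 · 11.8^0.6859

8.1102 SRM


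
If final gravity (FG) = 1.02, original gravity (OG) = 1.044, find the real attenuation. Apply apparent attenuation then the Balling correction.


AA = (OG−FG)/(OG−1)·100;  RA = AA·0.8192
AA = (1.044 − 1.02)/(1.044 − 1)·100 = 54.5455
RA = 54.5455·0.8192

44.6836 %


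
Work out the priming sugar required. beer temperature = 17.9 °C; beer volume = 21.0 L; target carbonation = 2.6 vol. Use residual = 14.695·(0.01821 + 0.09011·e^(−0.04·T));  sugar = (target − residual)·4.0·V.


residual = 14.695·(0.01821 + 0.09011·e^(−0.04·17.9)) = 0.9147
sugar = (2.6 − 0.9147)·4.0·21.0

141.5635 g


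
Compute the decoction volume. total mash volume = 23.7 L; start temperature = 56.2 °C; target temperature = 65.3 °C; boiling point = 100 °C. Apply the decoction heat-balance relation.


V_dec = V_total·(T_target − T_start)/(T_boil − T_start)
V_dec = 23.7·(65.3 − 56.2)/(100 − 56.2)

4.9240 L


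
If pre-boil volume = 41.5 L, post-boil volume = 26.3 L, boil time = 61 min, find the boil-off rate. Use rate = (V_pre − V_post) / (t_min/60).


rate = (41.5 − 26.3) / (61/60)

14.9508 L/hr


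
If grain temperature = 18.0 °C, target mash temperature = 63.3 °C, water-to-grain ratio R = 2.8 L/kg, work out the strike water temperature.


T_strike = (0.41/R)·(T_mash − T_grain) + T_mash
T_strike = (0.41/2.8)·(63.3 − 18.0) + 63.3

69.9332 °C


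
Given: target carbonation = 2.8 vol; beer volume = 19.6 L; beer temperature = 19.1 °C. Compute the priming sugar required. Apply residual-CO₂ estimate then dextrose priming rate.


residual = 14.695·(0.01821 + 0.09011·e^(−0.04·T));  sugar = (target − residual)·4.0·V
residual = 14.695·(0.01821 + 0.09011·e^(−0.04·19.1)) = 0.8844
sugar = (2.8 − 0.8844)·4.0·19.6

150.1837 g


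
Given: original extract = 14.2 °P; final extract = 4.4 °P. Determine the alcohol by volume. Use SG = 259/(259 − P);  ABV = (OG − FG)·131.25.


OG = 259/(259 − 14.2) = 1.0580
FG = 259/(259 − 4.4) = 1.0173
ABV = (1.0580 − 1.0173)·131.25

5.3451 % ABV


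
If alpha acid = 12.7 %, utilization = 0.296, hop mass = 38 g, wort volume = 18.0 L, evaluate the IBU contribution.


IBU = (α/100)·mass·U·1000 / V
IBU = (12.7/100)·38·0.296·1000 / 18.0

79.3609 IBU


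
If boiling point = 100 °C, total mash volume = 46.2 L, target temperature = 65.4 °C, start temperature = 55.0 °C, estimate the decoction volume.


V_dec = V_total·(T_target − T_start)/(T_boil − T_start)
V_dec = 46.2·(65.4 − 55.0)/(100 − 55.0)

10.6773 L


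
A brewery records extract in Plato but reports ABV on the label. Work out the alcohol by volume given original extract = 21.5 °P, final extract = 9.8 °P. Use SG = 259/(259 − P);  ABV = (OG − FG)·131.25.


OG = 259/(259 − 21.5) = 1.0905
FG = 259/(259 − 9.8) = 1.0393
ABV = (1.0905 − 1.0393)·131.25

6.7201 % ABV


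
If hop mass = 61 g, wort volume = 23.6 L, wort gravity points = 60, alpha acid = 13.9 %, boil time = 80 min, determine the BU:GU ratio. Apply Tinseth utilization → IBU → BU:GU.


U = 1.65·0.000125^(GP/1000)·(1−e^(−0.04t))/4.15;  IBU = (α/100)·m·U·1000/V;  BU:GU = IBU/GP
U = 1.65·0.000125^(60/1000)·(1−e^(−0.04·80))/4.15 = 0.2224
IBU = (13.9/100)·61·0.2224·1000/23.6 = 79.9115
BU:GU = 79.9115/60

1.3319


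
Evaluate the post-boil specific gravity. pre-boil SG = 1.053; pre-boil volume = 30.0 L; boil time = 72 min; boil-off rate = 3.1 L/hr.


V_post = V_pre − rate·(t/60);  SG_post = 1 + (SG_pre−1)·V_pre/V_post
V_post = 30.0 − 3.1·(72/60) = 26.2800
SG_post = 1 + (1.053 − 1)·30.0/26.2800

1.0605


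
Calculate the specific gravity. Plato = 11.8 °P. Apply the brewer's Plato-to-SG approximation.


SG = 259/(259 − P)
SG = 259/(259 − 11.8)

1.0477


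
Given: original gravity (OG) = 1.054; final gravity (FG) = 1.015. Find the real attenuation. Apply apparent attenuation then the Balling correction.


AA = (OG−FG)/(OG−1)·100;  RA = AA·0.8192
AA = (1.054 − 1.015)/(1.054 − 1)·100 = 72.2222
RA = 72.2222·0.8192

59.1644 %


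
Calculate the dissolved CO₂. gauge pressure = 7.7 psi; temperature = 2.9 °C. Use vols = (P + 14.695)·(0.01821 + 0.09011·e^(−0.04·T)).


vols = (7.7 + 14.695)·(0.01821 + 0.09011·e^(−0.04·2.9))

2.2048 volumes


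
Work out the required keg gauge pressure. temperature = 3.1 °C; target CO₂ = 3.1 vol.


psi = vols/(0.01821 + 0.09011·e^(−0.04·T)) − 14.695
psi = 3.1/(0.01821 + 0.09011·e^(−0.04·3.1)) − 14.695

16.9987 psi


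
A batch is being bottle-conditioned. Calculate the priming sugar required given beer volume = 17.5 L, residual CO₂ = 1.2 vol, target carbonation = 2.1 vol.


sugar = (target − residual)·4.0·V
sugar = (2.1 − 1.2)·4.0·17.5

63.0000 g


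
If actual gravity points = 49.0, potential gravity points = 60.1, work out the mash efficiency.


efficiency = actual / potential × 100
efficiency = 49.0 / 60.1 × 100

81.5308 %


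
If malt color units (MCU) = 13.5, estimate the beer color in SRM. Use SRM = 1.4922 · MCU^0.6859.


SRM = 1.4922 · 13.5^0.6859

8.8945 SRM


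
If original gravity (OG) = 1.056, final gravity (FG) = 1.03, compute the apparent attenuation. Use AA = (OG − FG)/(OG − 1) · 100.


AA = (1.056 − 1.03)/(1.056 − 1) · 100

46.4286 %


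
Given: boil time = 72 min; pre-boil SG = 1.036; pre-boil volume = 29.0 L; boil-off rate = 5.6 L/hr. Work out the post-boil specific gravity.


V_post = V_pre − rate·(t/60);  SG_post = 1 + (SG_pre−1)·V_pre/V_post
V_post = 29.0 − 5.6·(72/60) = 22.2800
SG_post = 1 + (1.036 − 1)·29.0/22.2800

1.0469


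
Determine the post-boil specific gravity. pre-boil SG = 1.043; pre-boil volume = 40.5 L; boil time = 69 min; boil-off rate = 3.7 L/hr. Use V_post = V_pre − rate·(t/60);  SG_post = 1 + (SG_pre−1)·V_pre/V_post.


V_post = 40.5 − 3.7·(69/60) = 36.2450
SG_post = 1 + (1.043 − 1)·40.5/36.2450

1.0480


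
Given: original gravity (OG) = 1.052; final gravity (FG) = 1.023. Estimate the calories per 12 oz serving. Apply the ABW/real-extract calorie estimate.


ABW = (OG−FG)·131.25·0.79/FG;  °P = 259 − 259/SG (for OG→OE and FG→AE);  RE = 0.1808·OE + 0.8192·AE;  Cal = (6.9·ABW + 4·(RE−0.1))·FG·3.55
ABW = (1.052 − 1.023)·131.25·0.79/1.023 = 2.9393
OE = 259 − 259/1.052 = 12.8023 °P
AE = 259 − 259/1.023 = 5.8231 °P
RE = 0.1808·12.8023 + 0.8192·5.8231 = 7.0849 °P
Cal = (6.9·2.9393 + 4·(7.0849−0.1))·1.023·3.55

175.1219 kcal


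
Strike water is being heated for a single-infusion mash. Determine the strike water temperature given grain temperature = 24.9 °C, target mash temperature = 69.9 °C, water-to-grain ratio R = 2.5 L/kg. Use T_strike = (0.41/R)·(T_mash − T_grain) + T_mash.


T_strike = (0.41/2.5)·(69.9 − 24.9) + 69.9

77.2800 °C


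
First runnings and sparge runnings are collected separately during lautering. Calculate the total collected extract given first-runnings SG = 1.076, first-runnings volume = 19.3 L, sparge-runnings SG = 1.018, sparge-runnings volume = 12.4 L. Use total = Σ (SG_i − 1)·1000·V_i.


first = (1.076 − 1)·1000·19.3 = 1466.8000
sparge = (1.018 − 1)·1000·12.4 = 223.2000
total = 1466.8000 + 223.2000

1690.0000 gravity·L


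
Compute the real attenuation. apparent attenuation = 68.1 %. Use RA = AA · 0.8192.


RA = 68.1 · 0.8192

55.7875 %


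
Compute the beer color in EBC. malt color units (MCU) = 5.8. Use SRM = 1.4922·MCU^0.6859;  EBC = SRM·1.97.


SRM = 1.4922·5.8^0.6859 = 4.9827
EBC = 4.9827·1.97

9.8159 EBC


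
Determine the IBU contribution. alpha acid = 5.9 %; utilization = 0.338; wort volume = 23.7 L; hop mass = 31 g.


IBU = (α/100)·mass·U·1000 / V
IBU = (5.9/100)·31·0.338·1000 / 23.7

26.0845 IBU


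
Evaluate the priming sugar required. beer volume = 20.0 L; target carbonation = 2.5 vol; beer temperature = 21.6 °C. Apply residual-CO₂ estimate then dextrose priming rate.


residual = 14.695·(0.01821 + 0.09011·e^(−0.04·T));  sugar = (target − residual)·4.0·V
residual = 14.695·(0.01821 + 0.09011·e^(−0.04·21.6)) = 0.8257
sugar = (2.5 − 0.8257)·4.0·20.0

133.9443 g


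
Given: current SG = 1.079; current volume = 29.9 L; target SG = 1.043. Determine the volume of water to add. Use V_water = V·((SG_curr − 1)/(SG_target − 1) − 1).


V_water = 29.9·((1.079 − 1)/(1.043 − 1) − 1)

25.0326 L


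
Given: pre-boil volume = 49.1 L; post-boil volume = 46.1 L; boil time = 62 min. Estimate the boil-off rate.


rate = (V_pre − V_post) / (t_min/60)
rate = (49.1 − 46.1) / (62/60)

2.9032 L/hr


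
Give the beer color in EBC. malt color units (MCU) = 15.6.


SRM = 1.4922·MCU^0.6859;  EBC = SRM·1.97
SRM = 1.4922·15.6^0.6859 = 9.8218
EBC = 9.8218·1.97

19.3490 EBC


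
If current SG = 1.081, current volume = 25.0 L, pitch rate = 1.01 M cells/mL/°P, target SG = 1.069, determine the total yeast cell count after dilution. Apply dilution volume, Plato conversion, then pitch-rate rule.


V_w = V·((SG_c−1)/(SG_t−1)−1);  °P = 259 − 259/SG_t;  cells = rate·(V+V_w)·°P
V_w = 25.0·((1.081−1)/(1.069−1)−1) = 4.3478
V_final = 25.0 + 4.3478 = 29.3478
°P = 259 − 259/1.069 = 16.7175
cells = 1.01·29.3478·16.7175

495.5283 billion cells


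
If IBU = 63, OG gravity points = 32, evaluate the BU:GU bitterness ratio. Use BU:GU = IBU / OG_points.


BU:GU = 63 / 32

1.9688


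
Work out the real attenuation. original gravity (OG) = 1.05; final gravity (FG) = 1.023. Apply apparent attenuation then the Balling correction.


AA = (OG−FG)/(OG−1)·100;  RA = AA·0.8192
AA = (1.05 − 1.023)/(1.05 − 1)·100 = 54.0000
RA = 54.0000·0.8192

44.2368 %


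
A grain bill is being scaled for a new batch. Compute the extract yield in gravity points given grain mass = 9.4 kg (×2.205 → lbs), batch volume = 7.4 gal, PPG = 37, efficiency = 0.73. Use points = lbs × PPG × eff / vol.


lbs = 9.4 × 2.205 = 20.7270
points = 20.7270 × 37 × 0.73 / 7.4

75.6535 points


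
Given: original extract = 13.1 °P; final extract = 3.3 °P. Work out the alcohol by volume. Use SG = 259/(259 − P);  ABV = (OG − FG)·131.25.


OG = 259/(259 − 13.1) = 1.0533
FG = 259/(259 − 3.3) = 1.0129
ABV = (1.0533 − 1.0129)·131.25

5.2983 % ABV


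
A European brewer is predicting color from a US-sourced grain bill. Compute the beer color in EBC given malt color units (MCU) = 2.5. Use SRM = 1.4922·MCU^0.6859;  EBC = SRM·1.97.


SRM = 1.4922·2.5^0.6859 = 2.7975
EBC = 2.7975·1.97

5.5111 EBC


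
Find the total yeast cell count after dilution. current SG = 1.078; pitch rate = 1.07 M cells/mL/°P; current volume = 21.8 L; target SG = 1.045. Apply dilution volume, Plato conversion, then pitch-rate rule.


V_w = V·((SG_c−1)/(SG_t−1)−1);  °P = 259 − 259/SG_t;  cells = rate·(V+V_w)·°P
V_w = 21.8·((1.078−1)/(1.045−1)−1) = 15.9867
V_final = 21.8 + 15.9867 = 37.7867
°P = 259 − 259/1.045 = 11.1531
cells = 1.07·37.7867·11.1531

450.9396 billion cells


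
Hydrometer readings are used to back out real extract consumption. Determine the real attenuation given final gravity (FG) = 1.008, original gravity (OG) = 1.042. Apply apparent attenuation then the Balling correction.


AA = (OG−FG)/(OG−1)·100;  RA = AA·0.8192
AA = (1.042 − 1.008)/(1.042 − 1)·100 = 80.9524
RA = 80.9524·0.8192

66.3162 %


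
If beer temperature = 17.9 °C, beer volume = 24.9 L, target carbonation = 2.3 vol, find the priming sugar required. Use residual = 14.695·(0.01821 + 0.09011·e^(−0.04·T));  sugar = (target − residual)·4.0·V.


residual = 14.695·(0.01821 + 0.09011·e^(−0.04·17.9)) = 0.9147
sugar = (2.3 − 0.9147)·4.0·24.9

137.9739 g


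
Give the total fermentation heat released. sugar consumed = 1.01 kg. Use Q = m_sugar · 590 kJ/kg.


Q = 1.01 · 590

595.9000 kJ


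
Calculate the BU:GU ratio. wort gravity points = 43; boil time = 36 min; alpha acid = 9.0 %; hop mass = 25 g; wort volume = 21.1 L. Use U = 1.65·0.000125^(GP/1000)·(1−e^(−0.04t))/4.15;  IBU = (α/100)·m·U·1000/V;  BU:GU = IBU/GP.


U = 1.65·0.000125^(43/1000)·(1−e^(−0.04·36))/4.15 = 0.2061
IBU = (9.0/100)·25·0.2061·1000/21.1 = 21.9821
BU:GU = 21.9821/43

0.5112


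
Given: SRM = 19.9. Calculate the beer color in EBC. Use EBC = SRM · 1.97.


EBC = 19.9 · 1.97

39.2030 EBC


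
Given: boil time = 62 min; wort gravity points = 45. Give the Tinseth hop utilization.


U = 1.65·0.000125^(GP/1000) · (1 − e^(−0.04·t))/4.15
bigness = 1.65·0.000125^(45/1000) = 1.1011
boil_factor = (1 − e^(−0.04·62))/4.15 = 0.2208
U = 1.1011 · 0.2208

0.2431


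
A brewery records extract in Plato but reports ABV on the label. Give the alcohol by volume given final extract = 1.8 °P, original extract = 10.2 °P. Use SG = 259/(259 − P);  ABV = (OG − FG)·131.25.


OG = 259/(259 − 10.2) = 1.0410
FG = 259/(259 − 1.8) = 1.0070
ABV = (1.0410 − 1.0070)·131.25

4.4623 % ABV


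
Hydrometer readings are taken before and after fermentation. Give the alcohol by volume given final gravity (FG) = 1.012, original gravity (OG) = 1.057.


ABV = (OG − FG) · 131.25
ABV = (1.057 − 1.012) · 131.25

5.9062 % ABV


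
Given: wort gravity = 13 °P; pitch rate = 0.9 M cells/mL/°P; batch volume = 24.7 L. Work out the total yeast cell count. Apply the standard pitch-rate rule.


cells (billions) = rate · V_L · °P
cells = 0.9 · 24.7 · 13

288.9900 billion cells


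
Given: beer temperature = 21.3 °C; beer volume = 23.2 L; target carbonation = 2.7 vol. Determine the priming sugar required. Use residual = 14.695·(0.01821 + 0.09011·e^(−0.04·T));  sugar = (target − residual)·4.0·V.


residual = 14.695·(0.01821 + 0.09011·e^(−0.04·21.3)) = 0.8324
sugar = (2.7 − 0.8324)·4.0·23.2

173.3102 g


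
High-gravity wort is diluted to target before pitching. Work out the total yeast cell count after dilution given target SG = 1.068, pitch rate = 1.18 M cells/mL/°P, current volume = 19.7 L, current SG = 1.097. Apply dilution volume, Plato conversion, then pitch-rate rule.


V_w = V·((SG_c−1)/(SG_t−1)−1);  °P = 259 − 259/SG_t;  cells = rate·(V+V_w)·°P
V_w = 19.7·((1.097−1)/(1.068−1)−1) = 8.4015
V_final = 19.7 + 8.4015 = 28.1015
°P = 259 − 259/1.068 = 16.4906
cells = 1.18·28.1015·16.4906

546.8251 billion cells


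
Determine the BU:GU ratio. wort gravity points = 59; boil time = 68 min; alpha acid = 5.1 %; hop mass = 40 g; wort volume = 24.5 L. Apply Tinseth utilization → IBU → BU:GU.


U = 1.65·0.000125^(GP/1000)·(1−e^(−0.04t))/4.15;  IBU = (α/100)·m·U·1000/V;  BU:GU = IBU/GP
U = 1.65·0.000125^(59/1000)·(1−e^(−0.04·68))/4.15 = 0.2186
IBU = (5.1/100)·40·0.2186·1000/24.5 = 18.1980
BU:GU = 18.1980/59

0.3084


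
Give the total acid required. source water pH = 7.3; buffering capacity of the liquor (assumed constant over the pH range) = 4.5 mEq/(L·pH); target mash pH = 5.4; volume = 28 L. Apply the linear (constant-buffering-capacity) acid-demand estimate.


acid = buffering capacity · (pH_source − pH_target) · V
acid = 4.5 · (7.3 − 5.4) · 28

239.4000 mEq


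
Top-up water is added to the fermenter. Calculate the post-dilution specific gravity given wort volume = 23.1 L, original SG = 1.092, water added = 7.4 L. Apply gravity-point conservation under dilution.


SG_new = 1 + (SG_old − 1)·V_old/(V_old + V_water)
pts = (1.092 − 1)·1000·23.1/(23.1 + 7.4) = 69.6787
SG_new = 1 + 69.6787/1000

1.0697


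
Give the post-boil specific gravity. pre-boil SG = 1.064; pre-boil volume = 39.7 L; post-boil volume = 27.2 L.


SG_post = 1 + (SG_pre − 1)·V_pre/V_post
pts_pre = (1.064 − 1)·1000 = 64.0000
pts_post = 64.0000·39.7/27.2 = 93.4118
SG_post = 1 + 93.4118/1000

1.0934


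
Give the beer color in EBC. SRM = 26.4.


EBC = SRM · 1.97
EBC = 26.4 · 1.97

52.0080 EBC


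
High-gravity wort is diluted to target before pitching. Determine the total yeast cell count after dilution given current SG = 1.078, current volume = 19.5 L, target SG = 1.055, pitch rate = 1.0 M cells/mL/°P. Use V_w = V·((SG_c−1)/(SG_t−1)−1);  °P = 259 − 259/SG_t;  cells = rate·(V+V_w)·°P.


V_w = 19.5·((1.078−1)/(1.055−1)−1) = 8.1545
V_final = 19.5 + 8.1545 = 27.6545
°P = 259 − 259/1.055 = 13.5024
cells = 1.0·27.6545·13.5024

373.4019 billion cells


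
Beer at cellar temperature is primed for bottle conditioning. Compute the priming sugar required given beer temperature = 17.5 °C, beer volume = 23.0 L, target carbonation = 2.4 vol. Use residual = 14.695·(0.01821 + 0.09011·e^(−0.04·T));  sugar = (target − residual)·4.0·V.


residual = 14.695·(0.01821 + 0.09011·e^(−0.04·17.5)) = 0.9252
sugar = (2.4 − 0.9252)·4.0·23.0

135.6855 g


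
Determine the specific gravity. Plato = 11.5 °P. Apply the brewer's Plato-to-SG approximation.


SG = 259/(259 − P)
SG = 259/(259 − 11.5)

1.0465


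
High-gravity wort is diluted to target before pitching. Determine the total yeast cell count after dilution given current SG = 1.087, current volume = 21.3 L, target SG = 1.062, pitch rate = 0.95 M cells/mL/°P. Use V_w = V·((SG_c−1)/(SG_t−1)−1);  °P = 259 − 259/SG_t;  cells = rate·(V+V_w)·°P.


V_w = 21.3·((1.087−1)/(1.062−1)−1) = 8.5887
V_final = 21.3 + 8.5887 = 29.8887
°P = 259 − 259/1.062 = 15.1205
cells = 0.95·29.8887·15.1205

429.3364 billion cells


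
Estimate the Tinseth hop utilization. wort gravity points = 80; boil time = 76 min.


U = 1.65·0.000125^(GP/1000) · (1 − e^(−0.04·t))/4.15
bigness = 1.65·0.000125^(80/1000) = 0.8040
boil_factor = (1 − e^(−0.04·76))/4.15 = 0.2294
U = 0.8040 · 0.2294

0.1845


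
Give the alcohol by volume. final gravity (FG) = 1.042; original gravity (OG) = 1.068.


ABV = (OG − FG) · 131.25
ABV = (1.068 − 1.042) · 131.25

3.4125 % ABV


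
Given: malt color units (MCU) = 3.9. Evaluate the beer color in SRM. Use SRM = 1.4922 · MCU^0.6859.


SRM = 1.4922 · 3.9^0.6859

3.7952 SRM


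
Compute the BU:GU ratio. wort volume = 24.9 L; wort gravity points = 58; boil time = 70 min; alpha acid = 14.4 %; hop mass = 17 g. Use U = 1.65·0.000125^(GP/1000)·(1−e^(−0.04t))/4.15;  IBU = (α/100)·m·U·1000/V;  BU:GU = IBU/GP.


U = 1.65·0.000125^(58/1000)·(1−e^(−0.04·70))/4.15 = 0.2217
IBU = (14.4/100)·17·0.2217·1000/24.9 = 21.7983
BU:GU = 21.7983/58

0.3758


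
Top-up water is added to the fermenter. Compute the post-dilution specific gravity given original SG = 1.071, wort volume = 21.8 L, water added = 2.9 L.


SG_new = 1 + (SG_old − 1)·V_old/(V_old + V_water)
pts = (1.071 − 1)·1000·21.8/(21.8 + 2.9) = 62.6640
SG_new = 1 + 62.6640/1000

1.0627


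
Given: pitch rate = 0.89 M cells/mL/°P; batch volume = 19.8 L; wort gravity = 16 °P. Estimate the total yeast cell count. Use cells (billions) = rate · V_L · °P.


cells = 0.89 · 19.8 · 16

281.9520 billion cells


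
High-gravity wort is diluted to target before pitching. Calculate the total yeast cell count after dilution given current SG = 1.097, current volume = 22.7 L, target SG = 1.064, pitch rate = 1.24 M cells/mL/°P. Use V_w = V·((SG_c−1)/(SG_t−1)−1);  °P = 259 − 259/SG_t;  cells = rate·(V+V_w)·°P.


V_w = 22.7·((1.097−1)/(1.064−1)−1) = 11.7047
V_final = 22.7 + 11.7047 = 34.4047
°P = 259 − 259/1.064 = 15.5789
cells = 1.24·34.4047·15.5789

664.6261 billion cells


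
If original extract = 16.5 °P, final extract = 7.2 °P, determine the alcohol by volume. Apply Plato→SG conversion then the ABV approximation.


SG = 259/(259 − P);  ABV = (OG − FG)·131.25
OG = 259/(259 − 16.5) = 1.0680
FG = 259/(259 − 7.2) = 1.0286
ABV = (1.0680 − 1.0286)·131.25

5.1774 % ABV


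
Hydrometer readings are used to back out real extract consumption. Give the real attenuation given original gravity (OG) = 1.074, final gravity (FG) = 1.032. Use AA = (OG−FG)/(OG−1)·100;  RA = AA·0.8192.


AA = (1.074 − 1.032)/(1.074 − 1)·100 = 56.7568
RA = 56.7568·0.8192

46.4951 %


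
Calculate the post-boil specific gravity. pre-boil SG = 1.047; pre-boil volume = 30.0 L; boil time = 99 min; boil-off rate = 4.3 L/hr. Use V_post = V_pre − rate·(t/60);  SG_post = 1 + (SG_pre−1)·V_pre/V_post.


V_post = 30.0 − 4.3·(99/60) = 22.9050
SG_post = 1 + (1.047 − 1)·30.0/22.9050

1.0616


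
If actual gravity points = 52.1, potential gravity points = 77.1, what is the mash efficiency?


efficiency = actual / potential × 100
efficiency = 52.1 / 77.1 × 100

67.5746 %


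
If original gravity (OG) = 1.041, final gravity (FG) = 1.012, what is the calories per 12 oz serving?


ABW = (OG−FG)·131.25·0.79/FG;  °P = 259 − 259/SG (for OG→OE and FG→AE);  RE = 0.1808·OE + 0.8192·AE;  Cal = (6.9·ABW + 4·(RE−0.1))·FG·3.55
ABW = (1.041 − 1.012)·131.25·0.79/1.012 = 2.9713
OE = 259 − 259/1.041 = 10.2008 °P
AE = 259 − 259/1.012 = 3.0711 °P
RE = 0.1808·10.2008 + 0.8192·3.0711 = 4.3602 °P
Cal = (6.9·2.9713 + 4·(4.3602−0.1))·1.012·3.55

134.8755 kcal


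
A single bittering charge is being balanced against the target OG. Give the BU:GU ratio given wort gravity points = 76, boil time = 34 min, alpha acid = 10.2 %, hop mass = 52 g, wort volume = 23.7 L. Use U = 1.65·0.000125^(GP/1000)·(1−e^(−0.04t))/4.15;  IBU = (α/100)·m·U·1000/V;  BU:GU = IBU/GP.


U = 1.65·0.000125^(76/1000)·(1−e^(−0.04·34))/4.15 = 0.1493
IBU = (10.2/100)·52·0.1493·1000/23.7 = 33.4074
BU:GU = 33.4074/76

0.4396


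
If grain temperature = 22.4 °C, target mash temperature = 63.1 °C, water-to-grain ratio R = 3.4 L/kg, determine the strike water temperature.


T_strike = (0.41/R)·(T_mash − T_grain) + T_mash
T_strike = (0.41/3.4)·(63.1 − 22.4) + 63.1

68.0079 °C


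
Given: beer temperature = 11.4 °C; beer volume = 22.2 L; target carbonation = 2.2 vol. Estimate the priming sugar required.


residual = 14.695·(0.01821 + 0.09011·e^(−0.04·T));  sugar = (target − residual)·4.0·V
residual = 14.695·(0.01821 + 0.09011·e^(−0.04·11.4)) = 1.1069
sugar = (2.2 − 1.1069)·4.0·22.2

97.0699 g


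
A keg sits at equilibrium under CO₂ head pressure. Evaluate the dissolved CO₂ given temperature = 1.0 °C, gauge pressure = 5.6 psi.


vols = (P + 14.695)·(0.01821 + 0.09011·e^(−0.04·T))
vols = (5.6 + 14.695)·(0.01821 + 0.09011·e^(−0.04·1.0))

2.1266 volumes


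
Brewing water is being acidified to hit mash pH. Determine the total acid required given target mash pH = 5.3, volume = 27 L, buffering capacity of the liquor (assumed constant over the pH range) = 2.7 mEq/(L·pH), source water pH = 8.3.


acid = buffering capacity · (pH_source − pH_target) · V
acid = 2.7 · (8.3 − 5.3) · 27

218.7000 mEq


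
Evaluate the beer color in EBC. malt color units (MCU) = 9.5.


SRM = 1.4922·MCU^0.6859;  EBC = SRM·1.97
SRM = 1.4922·9.5^0.6859 = 6.9895
EBC = 6.9895·1.97

13.7694 EBC


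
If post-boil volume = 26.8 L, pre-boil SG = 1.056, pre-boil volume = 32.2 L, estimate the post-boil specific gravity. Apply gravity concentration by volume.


SG_post = 1 + (SG_pre − 1)·V_pre/V_post
pts_pre = (1.056 − 1)·1000 = 56.0000
pts_post = 56.0000·32.2/26.8 = 67.2836
SG_post = 1 + 67.2836/1000

1.0673


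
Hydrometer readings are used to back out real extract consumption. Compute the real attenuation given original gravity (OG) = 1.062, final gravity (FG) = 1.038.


AA = (OG−FG)/(OG−1)·100;  RA = AA·0.8192
AA = (1.062 − 1.038)/(1.062 − 1)·100 = 38.7097
RA = 38.7097·0.8192

31.7110 %


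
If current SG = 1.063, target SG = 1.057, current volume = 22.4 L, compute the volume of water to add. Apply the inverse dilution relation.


V_water = V·((SG_curr − 1)/(SG_target − 1) − 1)
V_water = 22.4·((1.063 − 1)/(1.057 − 1) − 1)

2.3579 L


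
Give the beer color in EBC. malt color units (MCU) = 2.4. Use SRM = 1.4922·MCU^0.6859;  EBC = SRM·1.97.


SRM = 1.4922·2.4^0.6859 = 2.7203
EBC = 2.7203·1.97

5.3590 EBC


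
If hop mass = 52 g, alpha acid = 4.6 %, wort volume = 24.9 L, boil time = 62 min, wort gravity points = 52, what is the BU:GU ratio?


U = 1.65·0.000125^(GP/1000)·(1−e^(−0.04t))/4.15;  IBU = (α/100)·m·U·1000/V;  BU:GU = IBU/GP
U = 1.65·0.000125^(52/1000)·(1−e^(−0.04·62))/4.15 = 0.2283
IBU = (4.6/100)·52·0.2283·1000/24.9 = 21.9308
BU:GU = 21.9308/52

0.4217


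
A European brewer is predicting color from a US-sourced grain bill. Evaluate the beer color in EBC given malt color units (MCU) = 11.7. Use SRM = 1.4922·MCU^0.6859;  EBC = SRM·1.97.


SRM = 1.4922·11.7^0.6859 = 8.0630
EBC = 8.0630·1.97

15.8841 EBC


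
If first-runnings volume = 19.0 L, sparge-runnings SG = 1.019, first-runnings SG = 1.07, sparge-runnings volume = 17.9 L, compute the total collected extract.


total = Σ (SG_i − 1)·1000·V_i
first = (1.07 − 1)·1000·19.0 = 1330.0000
sparge = (1.019 − 1)·1000·17.9 = 340.1000
total = 1330.0000 + 340.1000

1670.1000 gravity·L


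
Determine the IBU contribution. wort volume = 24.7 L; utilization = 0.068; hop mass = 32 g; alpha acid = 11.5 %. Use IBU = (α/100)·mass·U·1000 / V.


IBU = (11.5/100)·32·0.068·1000 / 24.7

10.1312 IBU


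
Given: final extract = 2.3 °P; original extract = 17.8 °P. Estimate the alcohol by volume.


SG = 259/(259 − P);  ABV = (OG − FG)·131.25
OG = 259/(259 − 17.8) = 1.0738
FG = 259/(259 − 2.3) = 1.0090
ABV = (1.0738 − 1.0090)·131.25

8.5100 % ABV


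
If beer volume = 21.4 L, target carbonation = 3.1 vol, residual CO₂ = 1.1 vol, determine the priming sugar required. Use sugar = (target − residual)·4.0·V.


sugar = (3.1 − 1.1)·4.0·21.4

171.2000 g


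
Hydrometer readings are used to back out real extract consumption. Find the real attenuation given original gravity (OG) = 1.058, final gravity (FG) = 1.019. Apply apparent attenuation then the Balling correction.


AA = (OG−FG)/(OG−1)·100;  RA = AA·0.8192
AA = (1.058 − 1.019)/(1.058 − 1)·100 = 67.2414
RA = 67.2414·0.8192

55.0841 %


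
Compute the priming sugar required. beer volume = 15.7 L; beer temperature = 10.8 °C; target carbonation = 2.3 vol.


residual = 14.695·(0.01821 + 0.09011·e^(−0.04·T));  sugar = (target − residual)·4.0·V
residual = 14.695·(0.01821 + 0.09011·e^(−0.04·10.8)) = 1.1273
sugar = (2.3 − 1.1273)·4.0·15.7

73.6482 g


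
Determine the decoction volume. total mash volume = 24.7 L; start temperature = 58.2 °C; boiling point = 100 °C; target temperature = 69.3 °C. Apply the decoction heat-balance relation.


V_dec = V_total·(T_target − T_start)/(T_boil − T_start)
V_dec = 24.7·(69.3 − 58.2)/(100 − 58.2)

6.5591 L


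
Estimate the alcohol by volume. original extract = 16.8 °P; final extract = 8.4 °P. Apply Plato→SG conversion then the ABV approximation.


SG = 259/(259 − P);  ABV = (OG − FG)·131.25
OG = 259/(259 − 16.8) = 1.0694
FG = 259/(259 − 8.4) = 1.0335
ABV = (1.0694 − 1.0335)·131.25

4.7046 % ABV


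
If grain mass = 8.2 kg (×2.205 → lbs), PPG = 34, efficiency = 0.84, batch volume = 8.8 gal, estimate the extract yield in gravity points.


points = lbs × PPG × eff / vol
lbs = 8.2 × 2.205 = 18.0810
points = 18.0810 × 34 × 0.84 / 8.8

58.6811 points


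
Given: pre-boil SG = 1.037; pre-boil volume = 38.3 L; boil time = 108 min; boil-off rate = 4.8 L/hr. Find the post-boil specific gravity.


V_post = V_pre − rate·(t/60);  SG_post = 1 + (SG_pre−1)·V_pre/V_post
V_post = 38.3 − 4.8·(108/60) = 29.6600
SG_post = 1 + (1.037 − 1)·38.3/29.6600

1.0478


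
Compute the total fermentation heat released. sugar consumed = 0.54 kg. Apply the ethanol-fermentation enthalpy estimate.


Q = m_sugar · 590 kJ/kg
Q = 0.54 · 590

318.6000 kJ


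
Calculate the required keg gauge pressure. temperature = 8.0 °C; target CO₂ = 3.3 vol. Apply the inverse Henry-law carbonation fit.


psi = vols/(0.01821 + 0.09011·e^(−0.04·T)) − 14.695
psi = 3.3/(0.01821 + 0.09011·e^(−0.04·8.0)) − 14.695

24.7583 psi


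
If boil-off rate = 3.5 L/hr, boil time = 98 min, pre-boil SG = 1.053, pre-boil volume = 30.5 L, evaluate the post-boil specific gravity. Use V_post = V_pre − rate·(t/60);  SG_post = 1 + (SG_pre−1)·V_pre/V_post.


V_post = 30.5 − 3.5·(98/60) = 24.7833
SG_post = 1 + (1.053 − 1)·30.5/24.7833

1.0652


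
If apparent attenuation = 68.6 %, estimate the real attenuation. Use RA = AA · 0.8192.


RA = 68.6 · 0.8192

56.1971 %


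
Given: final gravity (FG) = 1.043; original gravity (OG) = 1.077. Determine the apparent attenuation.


AA = (OG − FG)/(OG − 1) · 100
AA = (1.077 − 1.043)/(1.077 − 1) · 100

44.1558 %


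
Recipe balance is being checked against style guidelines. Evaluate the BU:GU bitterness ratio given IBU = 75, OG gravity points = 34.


BU:GU = IBU / OG_points
BU:GU = 75 / 34

2.2059


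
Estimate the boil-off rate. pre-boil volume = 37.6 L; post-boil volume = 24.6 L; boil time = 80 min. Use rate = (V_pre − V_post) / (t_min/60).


rate = (37.6 − 24.6) / (80/60)

9.7500 L/hr


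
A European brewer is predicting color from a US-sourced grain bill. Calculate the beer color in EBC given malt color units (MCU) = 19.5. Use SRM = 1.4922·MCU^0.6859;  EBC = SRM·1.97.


SRM = 1.4922·19.5^0.6859 = 11.4462
EBC = 11.4462·1.97

22.5490 EBC


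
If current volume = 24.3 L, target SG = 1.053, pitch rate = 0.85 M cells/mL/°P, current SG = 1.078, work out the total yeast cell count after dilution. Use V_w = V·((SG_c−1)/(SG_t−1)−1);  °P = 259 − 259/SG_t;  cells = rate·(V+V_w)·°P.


V_w = 24.3·((1.078−1)/(1.053−1)−1) = 11.4623
V_final = 24.3 + 11.4623 = 35.7623
°P = 259 − 259/1.053 = 13.0361
cells = 0.85·35.7623·13.0361

396.2700 billion cells


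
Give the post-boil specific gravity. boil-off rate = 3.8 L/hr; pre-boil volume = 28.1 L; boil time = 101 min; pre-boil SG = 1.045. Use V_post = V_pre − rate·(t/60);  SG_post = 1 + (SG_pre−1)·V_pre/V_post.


V_post = 28.1 − 3.8·(101/60) = 21.7033
SG_post = 1 + (1.045 − 1)·28.1/21.7033

1.0583


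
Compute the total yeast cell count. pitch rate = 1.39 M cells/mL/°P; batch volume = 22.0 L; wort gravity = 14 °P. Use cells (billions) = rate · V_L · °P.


cells = 1.39 · 22.0 · 14

428.1200 billion cells


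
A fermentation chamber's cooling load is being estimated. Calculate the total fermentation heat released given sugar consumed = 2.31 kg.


Q = m_sugar · 590 kJ/kg
Q = 2.31 · 590

1362.9000 kJ


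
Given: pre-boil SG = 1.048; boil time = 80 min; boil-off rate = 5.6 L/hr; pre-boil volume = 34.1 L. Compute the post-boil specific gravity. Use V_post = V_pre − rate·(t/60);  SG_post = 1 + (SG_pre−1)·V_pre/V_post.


V_post = 34.1 − 5.6·(80/60) = 26.6333
SG_post = 1 + (1.048 − 1)·34.1/26.6333

1.0615


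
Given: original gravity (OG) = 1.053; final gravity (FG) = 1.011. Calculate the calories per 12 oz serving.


ABW = (OG−FG)·131.25·0.79/FG;  °P = 259 − 259/SG (for OG→OE and FG→AE);  RE = 0.1808·OE + 0.8192·AE;  Cal = (6.9·ABW + 4·(RE−0.1))·FG·3.55
ABW = (1.053 − 1.011)·131.25·0.79/1.011 = 4.3075
OE = 259 − 259/1.053 = 13.0361 °P
AE = 259 − 259/1.011 = 2.8180 °P
RE = 0.1808·13.0361 + 0.8192·2.8180 = 4.6654 °P
Cal = (6.9·4.3075 + 4·(4.6654−0.1))·1.011·3.55

172.2149 kcal


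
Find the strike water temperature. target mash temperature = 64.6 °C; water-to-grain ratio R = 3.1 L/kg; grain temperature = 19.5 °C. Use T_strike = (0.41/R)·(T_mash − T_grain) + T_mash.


T_strike = (0.41/3.1)·(64.6 − 19.5) + 64.6

70.5648 °C


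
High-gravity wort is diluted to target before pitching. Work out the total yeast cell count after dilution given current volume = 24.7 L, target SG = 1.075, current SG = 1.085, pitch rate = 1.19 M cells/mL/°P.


V_w = V·((SG_c−1)/(SG_t−1)−1);  °P = 259 − 259/SG_t;  cells = rate·(V+V_w)·°P
V_w = 24.7·((1.085−1)/(1.075−1)−1) = 3.2933
V_final = 24.7 + 3.2933 = 27.9933
°P = 259 − 259/1.075 = 18.0698
cells = 1.19·27.9933·18.0698

601.9413 billion cells


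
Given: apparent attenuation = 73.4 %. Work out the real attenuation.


RA = AA · 0.8192
RA = 73.4 · 0.8192

60.1293 %


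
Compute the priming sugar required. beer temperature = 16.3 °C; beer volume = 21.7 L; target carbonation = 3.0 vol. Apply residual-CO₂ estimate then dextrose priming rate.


residual = 14.695·(0.01821 + 0.09011·e^(−0.04·T));  sugar = (target − residual)·4.0·V
residual = 14.695·(0.01821 + 0.09011·e^(−0.04·16.3)) = 0.9575
sugar = (3.0 − 0.9575)·4.0·21.7

177.2898 g


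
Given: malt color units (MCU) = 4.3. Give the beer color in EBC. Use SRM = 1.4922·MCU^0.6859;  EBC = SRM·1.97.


SRM = 1.4922·4.3^0.6859 = 4.0581
EBC = 4.0581·1.97

7.9945 EBC


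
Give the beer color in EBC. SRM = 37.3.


EBC = SRM · 1.97
EBC = 37.3 · 1.97

73.4810 EBC


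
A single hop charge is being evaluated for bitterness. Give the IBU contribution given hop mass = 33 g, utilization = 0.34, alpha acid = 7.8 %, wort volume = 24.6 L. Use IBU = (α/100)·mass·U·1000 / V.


IBU = (7.8/100)·33·0.34·1000 / 24.6

35.5756 IBU


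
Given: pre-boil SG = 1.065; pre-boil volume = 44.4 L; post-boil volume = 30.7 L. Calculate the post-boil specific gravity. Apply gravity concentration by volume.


SG_post = 1 + (SG_pre − 1)·V_pre/V_post
pts_pre = (1.065 − 1)·1000 = 65.0000
pts_post = 65.0000·44.4/30.7 = 94.0065
SG_post = 1 + 94.0065/1000

1.0940


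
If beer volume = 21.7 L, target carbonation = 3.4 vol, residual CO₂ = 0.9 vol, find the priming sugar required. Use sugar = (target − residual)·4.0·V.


sugar = (3.4 − 0.9)·4.0·21.7

217.0000 g


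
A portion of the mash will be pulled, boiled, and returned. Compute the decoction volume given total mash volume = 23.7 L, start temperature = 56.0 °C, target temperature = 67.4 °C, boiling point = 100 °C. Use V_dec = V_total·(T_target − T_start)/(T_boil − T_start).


V_dec = 23.7·(67.4 − 56.0)/(100 − 56.0)

6.1405 L


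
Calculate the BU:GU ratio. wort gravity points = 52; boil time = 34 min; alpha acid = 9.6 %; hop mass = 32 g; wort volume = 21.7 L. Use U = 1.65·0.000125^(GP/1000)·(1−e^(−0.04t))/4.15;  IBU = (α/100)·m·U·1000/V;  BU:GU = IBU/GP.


U = 1.65·0.000125^(52/1000)·(1−e^(−0.04·34))/4.15 = 0.1852
IBU = (9.6/100)·32·0.1852·1000/21.7 = 26.2195
BU:GU = 26.2195/52

0.5042


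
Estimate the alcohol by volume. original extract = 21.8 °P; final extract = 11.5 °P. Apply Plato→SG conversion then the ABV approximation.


SG = 259/(259 − P);  ABV = (OG − FG)·131.25
OG = 259/(259 − 21.8) = 1.0919
FG = 259/(259 − 11.5) = 1.0465
ABV = (1.0919 − 1.0465)·131.25

5.9641 % ABV


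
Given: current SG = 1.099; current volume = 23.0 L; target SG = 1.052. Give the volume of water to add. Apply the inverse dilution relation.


V_water = V·((SG_curr − 1)/(SG_target − 1) − 1)
V_water = 23.0·((1.099 − 1)/(1.052 − 1) − 1)

20.7885 L


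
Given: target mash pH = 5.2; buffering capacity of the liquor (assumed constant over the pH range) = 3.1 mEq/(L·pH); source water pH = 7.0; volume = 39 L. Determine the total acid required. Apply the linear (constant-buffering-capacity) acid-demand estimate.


acid = buffering capacity · (pH_source − pH_target) · V
acid = 3.1 · (7.0 − 5.2) · 39

217.6200 mEq


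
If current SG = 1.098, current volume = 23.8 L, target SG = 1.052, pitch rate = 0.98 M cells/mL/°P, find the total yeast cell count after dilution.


V_w = V·((SG_c−1)/(SG_t−1)−1);  °P = 259 − 259/SG_t;  cells = rate·(V+V_w)·°P
V_w = 23.8·((1.098−1)/(1.052−1)−1) = 21.0538
V_final = 23.8 + 21.0538 = 44.8538
°P = 259 − 259/1.052 = 12.8023
cells = 0.98·44.8538·12.8023

562.7469 billion cells


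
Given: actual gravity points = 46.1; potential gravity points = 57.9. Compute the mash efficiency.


efficiency = actual / potential × 100
efficiency = 46.1 / 57.9 × 100

79.6200 %


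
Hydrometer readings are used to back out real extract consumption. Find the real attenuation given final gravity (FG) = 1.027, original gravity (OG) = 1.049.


AA = (OG−FG)/(OG−1)·100;  RA = AA·0.8192
AA = (1.049 − 1.027)/(1.049 − 1)·100 = 44.8980
RA = 44.8980·0.8192

36.7804 %


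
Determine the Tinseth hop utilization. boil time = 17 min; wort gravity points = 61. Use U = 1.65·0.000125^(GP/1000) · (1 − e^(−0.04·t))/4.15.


bigness = 1.65·0.000125^(61/1000) = 0.9537
boil_factor = (1 − e^(−0.04·17))/4.15 = 0.1189
U = 0.9537 · 0.1189

0.1134


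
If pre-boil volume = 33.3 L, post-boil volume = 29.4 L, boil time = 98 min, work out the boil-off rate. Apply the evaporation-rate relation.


rate = (V_pre − V_post) / (t_min/60)
rate = (33.3 − 29.4) / (98/60)

2.3878 L/hr


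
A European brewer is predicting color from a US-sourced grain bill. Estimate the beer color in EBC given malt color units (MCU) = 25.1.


SRM = 1.4922·MCU^0.6859;  EBC = SRM·1.97
SRM = 1.4922·25.1^0.6859 = 13.6102
EBC = 13.6102·1.97

26.8120 EBC


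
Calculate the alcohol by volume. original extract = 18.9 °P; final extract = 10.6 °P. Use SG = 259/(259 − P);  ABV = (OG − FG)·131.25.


OG = 259/(259 − 18.9) = 1.0787
FG = 259/(259 − 10.6) = 1.0427
ABV = (1.0787 − 1.0427)·131.25

4.7308 % ABV


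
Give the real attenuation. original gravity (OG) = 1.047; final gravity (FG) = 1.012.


AA = (OG−FG)/(OG−1)·100;  RA = AA·0.8192
AA = (1.047 − 1.012)/(1.047 − 1)·100 = 74.4681
RA = 74.4681·0.8192

61.0043 %


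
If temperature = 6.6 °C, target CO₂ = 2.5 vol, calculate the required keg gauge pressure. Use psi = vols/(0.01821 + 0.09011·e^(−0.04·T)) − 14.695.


psi = 2.5/(0.01821 + 0.09011·e^(−0.04·6.6)) − 14.695

13.9052 psi
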